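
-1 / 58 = -0.02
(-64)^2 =4096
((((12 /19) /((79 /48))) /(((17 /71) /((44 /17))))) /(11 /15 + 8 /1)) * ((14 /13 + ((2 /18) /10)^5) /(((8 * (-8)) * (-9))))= 0.00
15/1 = 15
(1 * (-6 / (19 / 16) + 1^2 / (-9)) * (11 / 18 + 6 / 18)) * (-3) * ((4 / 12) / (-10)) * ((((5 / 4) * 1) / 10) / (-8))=15011 / 1969920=0.01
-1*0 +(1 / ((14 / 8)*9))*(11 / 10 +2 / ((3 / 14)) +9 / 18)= 0.69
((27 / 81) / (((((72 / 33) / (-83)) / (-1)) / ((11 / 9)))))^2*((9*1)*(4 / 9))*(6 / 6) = 100861849 / 104976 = 960.81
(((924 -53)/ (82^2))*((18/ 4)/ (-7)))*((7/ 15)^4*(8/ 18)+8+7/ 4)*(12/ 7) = -15510585961/ 11119815000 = -1.39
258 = 258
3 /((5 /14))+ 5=67 /5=13.40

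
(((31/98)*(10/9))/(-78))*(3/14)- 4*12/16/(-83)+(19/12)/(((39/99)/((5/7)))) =19359421/6661746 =2.91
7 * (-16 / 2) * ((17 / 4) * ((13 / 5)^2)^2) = -6797518 / 625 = -10876.03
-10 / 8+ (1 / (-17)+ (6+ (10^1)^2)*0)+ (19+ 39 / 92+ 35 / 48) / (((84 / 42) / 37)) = 13945493 / 37536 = 371.52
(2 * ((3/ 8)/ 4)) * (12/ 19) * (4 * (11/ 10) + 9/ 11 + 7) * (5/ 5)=1512/ 1045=1.45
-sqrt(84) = -2 * sqrt(21) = -9.17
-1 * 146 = -146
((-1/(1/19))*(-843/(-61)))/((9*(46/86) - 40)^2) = -0.21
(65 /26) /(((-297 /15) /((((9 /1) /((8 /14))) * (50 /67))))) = -4375 /2948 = -1.48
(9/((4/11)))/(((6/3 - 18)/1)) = -99/64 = -1.55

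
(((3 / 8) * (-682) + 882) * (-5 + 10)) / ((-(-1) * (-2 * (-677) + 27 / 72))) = 5010 / 2167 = 2.31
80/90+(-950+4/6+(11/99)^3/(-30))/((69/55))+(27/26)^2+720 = -34.75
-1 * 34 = -34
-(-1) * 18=18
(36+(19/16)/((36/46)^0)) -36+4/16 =23/16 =1.44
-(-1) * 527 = 527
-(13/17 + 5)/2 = -49/17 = -2.88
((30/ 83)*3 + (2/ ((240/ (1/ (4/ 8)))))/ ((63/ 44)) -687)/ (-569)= 53798882/ 44629515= 1.21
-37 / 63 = -0.59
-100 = -100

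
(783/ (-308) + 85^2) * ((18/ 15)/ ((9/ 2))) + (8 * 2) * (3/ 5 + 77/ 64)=1806271/ 924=1954.84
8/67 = 0.12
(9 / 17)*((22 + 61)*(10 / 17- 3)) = -30627 / 289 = -105.98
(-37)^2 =1369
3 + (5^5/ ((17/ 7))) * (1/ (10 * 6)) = 4987/ 204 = 24.45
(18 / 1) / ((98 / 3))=27 / 49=0.55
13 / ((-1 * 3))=-13 / 3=-4.33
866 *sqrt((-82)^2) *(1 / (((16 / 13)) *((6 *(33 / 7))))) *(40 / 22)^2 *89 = 7189077350 / 11979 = 600140.02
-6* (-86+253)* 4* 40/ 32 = -5010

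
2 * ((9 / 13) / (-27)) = -2 / 39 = -0.05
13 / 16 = 0.81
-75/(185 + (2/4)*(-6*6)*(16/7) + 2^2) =-35/69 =-0.51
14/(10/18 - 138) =-0.10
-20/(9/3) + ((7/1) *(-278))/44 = -3359/66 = -50.89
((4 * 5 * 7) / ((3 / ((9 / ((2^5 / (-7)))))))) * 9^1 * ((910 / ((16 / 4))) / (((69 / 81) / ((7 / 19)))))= -568856925 / 6992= -81358.26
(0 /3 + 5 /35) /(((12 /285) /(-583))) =-55385 /28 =-1978.04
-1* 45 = -45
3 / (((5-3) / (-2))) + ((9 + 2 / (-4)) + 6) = 23 / 2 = 11.50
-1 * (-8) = 8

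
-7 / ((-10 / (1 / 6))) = 7 / 60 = 0.12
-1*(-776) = 776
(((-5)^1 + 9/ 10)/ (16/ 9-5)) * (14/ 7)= 369/ 145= 2.54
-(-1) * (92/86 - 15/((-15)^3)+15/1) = 155518/9675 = 16.07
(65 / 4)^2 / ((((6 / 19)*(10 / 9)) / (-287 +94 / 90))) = -10329787 / 48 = -215203.90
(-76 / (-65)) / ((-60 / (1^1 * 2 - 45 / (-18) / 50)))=-0.04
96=96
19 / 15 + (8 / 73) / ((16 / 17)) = 3029 / 2190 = 1.38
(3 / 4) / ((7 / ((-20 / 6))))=-5 / 14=-0.36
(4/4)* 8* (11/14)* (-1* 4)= -176/7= -25.14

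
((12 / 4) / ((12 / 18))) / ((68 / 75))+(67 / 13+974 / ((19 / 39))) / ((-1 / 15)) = -1009818915 / 33592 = -30061.29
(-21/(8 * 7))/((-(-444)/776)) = -97/148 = -0.66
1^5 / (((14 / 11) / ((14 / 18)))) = 11 / 18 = 0.61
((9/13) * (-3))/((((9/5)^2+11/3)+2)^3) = -0.00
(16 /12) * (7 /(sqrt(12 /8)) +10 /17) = 40 /51 +28 * sqrt(6) /9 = 8.40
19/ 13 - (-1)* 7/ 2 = 129/ 26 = 4.96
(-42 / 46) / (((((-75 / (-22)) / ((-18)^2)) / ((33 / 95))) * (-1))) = 1646568 / 54625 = 30.14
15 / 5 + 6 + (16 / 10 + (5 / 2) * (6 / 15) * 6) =83 / 5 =16.60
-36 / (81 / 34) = -136 / 9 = -15.11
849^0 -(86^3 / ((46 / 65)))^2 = -427324142111871 / 529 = -807796109852.31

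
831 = 831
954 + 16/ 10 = 4778/ 5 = 955.60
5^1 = 5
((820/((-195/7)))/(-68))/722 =287/478686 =0.00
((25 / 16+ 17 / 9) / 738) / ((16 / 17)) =8449 / 1700352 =0.00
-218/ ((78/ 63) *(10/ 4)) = -4578/ 65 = -70.43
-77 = -77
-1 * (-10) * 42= 420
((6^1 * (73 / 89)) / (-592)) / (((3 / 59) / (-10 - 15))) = 107675 / 26344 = 4.09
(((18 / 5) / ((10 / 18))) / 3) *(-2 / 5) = -108 / 125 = -0.86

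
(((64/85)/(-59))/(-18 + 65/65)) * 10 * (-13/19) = -1664/323969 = -0.01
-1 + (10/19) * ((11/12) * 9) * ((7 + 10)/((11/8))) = 1001/19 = 52.68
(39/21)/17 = 13/119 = 0.11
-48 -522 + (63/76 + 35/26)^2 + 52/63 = -34711624889/61497072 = -564.44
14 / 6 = 7 / 3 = 2.33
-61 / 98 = -0.62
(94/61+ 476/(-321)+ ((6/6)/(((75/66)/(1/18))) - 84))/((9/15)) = -123203153/881145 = -139.82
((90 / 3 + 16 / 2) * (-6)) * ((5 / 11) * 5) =-5700 / 11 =-518.18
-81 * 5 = -405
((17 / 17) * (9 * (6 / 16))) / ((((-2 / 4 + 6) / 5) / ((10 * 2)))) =675 / 11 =61.36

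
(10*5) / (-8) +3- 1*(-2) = -5 / 4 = -1.25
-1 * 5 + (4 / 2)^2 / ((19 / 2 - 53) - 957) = -10013 / 2001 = -5.00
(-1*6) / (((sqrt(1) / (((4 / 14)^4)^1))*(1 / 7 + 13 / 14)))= -64 / 1715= -0.04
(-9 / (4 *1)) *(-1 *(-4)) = -9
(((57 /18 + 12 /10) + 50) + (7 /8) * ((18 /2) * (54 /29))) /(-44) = -120113 /76560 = -1.57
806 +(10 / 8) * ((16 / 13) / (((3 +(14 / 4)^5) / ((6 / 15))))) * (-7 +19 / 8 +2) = 177108962 / 219739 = 806.00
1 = 1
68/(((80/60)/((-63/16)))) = -200.81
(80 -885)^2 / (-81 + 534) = 648025 / 453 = 1430.52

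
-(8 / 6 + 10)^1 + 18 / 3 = -16 / 3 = -5.33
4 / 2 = 2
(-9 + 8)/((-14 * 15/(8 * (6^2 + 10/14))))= 1.40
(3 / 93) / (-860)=-1 / 26660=-0.00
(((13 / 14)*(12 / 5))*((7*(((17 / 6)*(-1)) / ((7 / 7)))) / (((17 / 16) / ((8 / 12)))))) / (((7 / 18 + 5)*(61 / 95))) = -47424 / 5917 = -8.01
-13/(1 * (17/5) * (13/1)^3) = -5/2873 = -0.00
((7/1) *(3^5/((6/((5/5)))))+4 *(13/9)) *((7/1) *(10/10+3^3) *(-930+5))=-472014550/9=-52446061.11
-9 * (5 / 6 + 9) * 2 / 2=-177 / 2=-88.50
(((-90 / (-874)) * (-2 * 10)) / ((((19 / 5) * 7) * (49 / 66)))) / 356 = -74250 / 253465681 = -0.00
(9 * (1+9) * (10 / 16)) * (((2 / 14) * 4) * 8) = 1800 / 7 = 257.14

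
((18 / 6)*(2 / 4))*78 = 117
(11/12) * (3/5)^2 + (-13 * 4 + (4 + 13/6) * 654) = 398133/100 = 3981.33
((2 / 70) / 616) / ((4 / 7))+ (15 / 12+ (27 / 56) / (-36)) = 3809 / 3080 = 1.24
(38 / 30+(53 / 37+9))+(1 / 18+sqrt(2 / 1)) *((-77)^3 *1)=-456533 *sqrt(2)-84419647 / 3330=-670986.41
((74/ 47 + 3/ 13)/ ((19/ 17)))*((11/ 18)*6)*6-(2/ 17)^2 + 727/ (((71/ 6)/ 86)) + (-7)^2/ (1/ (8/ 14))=1273699219082/ 238205071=5347.07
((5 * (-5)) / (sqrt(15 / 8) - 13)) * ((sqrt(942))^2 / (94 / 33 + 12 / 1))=155430 * sqrt(30) / 65513 + 8082360 / 65513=136.37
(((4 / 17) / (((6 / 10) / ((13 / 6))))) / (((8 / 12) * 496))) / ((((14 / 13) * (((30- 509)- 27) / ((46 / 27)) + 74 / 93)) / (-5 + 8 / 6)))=55 / 1862112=0.00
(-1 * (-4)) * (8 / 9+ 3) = 140 / 9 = 15.56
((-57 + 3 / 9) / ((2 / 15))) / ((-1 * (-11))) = -425 / 11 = -38.64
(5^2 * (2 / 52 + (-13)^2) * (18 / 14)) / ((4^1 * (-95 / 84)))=-593325 / 494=-1201.06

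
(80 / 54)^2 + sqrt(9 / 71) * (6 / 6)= 3 * sqrt(71) / 71 + 1600 / 729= 2.55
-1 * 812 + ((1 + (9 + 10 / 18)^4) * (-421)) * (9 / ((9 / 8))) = -184259773268 / 6561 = -28084098.96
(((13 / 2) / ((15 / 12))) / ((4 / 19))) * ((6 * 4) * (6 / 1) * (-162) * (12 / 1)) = -34572096 / 5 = -6914419.20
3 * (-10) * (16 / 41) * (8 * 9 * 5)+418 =-155662 / 41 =-3796.63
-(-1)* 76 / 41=76 / 41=1.85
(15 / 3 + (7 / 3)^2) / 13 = 94 / 117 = 0.80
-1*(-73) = 73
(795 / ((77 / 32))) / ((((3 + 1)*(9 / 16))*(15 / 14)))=13568 / 99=137.05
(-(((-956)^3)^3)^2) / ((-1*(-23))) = -19342572125575581430011060000000000000000000000000000.00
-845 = -845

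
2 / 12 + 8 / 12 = 5 / 6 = 0.83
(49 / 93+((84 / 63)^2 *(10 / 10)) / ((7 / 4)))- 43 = -41.46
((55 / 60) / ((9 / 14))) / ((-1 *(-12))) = 77 / 648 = 0.12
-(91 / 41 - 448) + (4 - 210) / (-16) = 150439 / 328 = 458.66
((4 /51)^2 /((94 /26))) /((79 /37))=0.00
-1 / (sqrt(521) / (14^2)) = -196*sqrt(521) / 521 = -8.59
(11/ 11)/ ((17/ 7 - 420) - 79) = -7/ 3476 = -0.00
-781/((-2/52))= 20306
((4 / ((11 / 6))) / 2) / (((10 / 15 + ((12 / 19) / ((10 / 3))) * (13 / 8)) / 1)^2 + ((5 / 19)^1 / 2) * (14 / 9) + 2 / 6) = 5198400 / 7089577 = 0.73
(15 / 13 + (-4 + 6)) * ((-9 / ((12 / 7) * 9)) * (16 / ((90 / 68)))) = -39032 / 1755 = -22.24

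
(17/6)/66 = 17/396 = 0.04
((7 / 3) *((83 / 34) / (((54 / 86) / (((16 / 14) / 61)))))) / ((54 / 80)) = 571040 / 2267919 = 0.25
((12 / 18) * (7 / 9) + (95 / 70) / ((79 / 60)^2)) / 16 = 0.08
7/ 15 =0.47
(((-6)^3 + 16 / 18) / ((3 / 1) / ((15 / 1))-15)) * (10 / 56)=6050 / 2331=2.60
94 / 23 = 4.09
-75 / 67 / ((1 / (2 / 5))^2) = -12 / 67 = -0.18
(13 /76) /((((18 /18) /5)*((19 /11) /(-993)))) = -709995 /1444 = -491.69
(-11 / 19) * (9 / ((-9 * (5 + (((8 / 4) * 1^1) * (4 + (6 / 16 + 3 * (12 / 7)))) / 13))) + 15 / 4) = -1507 / 724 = -2.08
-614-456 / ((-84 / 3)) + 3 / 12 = -16729 / 28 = -597.46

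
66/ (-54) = -11/ 9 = -1.22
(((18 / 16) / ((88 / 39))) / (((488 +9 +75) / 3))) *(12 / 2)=243 / 15488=0.02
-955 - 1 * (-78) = -877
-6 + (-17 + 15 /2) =-31 /2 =-15.50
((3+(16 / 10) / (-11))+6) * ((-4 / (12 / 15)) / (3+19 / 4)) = -1948 / 341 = -5.71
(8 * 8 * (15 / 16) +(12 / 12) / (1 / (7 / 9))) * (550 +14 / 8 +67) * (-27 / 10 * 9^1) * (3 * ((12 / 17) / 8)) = -65795895 / 272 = -241896.67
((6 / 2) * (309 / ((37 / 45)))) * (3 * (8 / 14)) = 500580 / 259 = 1932.74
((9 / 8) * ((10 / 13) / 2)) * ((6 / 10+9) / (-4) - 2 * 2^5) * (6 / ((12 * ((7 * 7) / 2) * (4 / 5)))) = -3735 / 5096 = -0.73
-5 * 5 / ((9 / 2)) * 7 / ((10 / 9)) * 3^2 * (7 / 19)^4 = -756315 / 130321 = -5.80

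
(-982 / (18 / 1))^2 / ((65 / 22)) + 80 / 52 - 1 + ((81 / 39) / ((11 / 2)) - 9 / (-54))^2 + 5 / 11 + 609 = 53588680489 / 33127380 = 1617.66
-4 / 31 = -0.13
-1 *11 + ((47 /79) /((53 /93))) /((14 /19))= -561749 /58618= -9.58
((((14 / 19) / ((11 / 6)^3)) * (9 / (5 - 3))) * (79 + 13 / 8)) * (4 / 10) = 438858 / 25289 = 17.35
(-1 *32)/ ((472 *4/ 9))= -9/ 59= -0.15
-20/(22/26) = -260/11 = -23.64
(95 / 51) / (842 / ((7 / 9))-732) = 665 / 125154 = 0.01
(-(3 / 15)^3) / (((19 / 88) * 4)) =-0.01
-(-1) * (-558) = -558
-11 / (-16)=11 / 16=0.69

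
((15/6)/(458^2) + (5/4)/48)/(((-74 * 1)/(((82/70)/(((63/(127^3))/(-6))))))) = 629457853985/7823358144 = 80.46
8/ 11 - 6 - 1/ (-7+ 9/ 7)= -2243/ 440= -5.10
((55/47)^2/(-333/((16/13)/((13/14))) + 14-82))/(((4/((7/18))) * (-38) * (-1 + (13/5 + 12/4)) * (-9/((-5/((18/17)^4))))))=309497505625/293482967198425416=0.00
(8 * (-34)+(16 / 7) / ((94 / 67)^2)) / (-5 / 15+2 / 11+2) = -146.52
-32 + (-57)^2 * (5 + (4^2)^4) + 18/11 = 2342369465/11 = 212942678.64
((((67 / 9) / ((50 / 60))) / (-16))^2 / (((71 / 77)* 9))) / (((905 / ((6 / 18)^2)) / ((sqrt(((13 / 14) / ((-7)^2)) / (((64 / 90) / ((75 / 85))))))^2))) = 641927 / 5919372103680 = 0.00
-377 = -377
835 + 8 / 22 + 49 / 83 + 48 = 807050 / 913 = 883.95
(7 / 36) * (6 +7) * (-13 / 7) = -169 / 36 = -4.69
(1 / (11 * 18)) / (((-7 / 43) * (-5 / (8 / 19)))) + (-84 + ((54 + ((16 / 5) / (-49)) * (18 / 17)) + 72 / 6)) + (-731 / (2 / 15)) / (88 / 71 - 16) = 1160500636859 / 3284165808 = 353.36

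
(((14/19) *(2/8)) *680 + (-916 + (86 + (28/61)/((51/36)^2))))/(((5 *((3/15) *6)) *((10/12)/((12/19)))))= -2831708424/31820345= -88.99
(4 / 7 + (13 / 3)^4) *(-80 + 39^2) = 288561691 / 567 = 508927.14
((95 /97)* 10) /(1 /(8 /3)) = 7600 /291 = 26.12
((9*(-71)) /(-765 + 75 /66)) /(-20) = -7029 /168050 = -0.04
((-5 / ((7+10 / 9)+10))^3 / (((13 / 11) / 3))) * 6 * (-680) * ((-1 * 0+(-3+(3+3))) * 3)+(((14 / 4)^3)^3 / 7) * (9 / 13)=281228926287123 / 28825452032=9756.27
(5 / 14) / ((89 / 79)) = 0.32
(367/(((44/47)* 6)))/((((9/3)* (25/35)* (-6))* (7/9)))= -17249/2640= -6.53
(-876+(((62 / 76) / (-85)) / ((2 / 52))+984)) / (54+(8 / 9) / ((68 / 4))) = 1566153 / 785650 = 1.99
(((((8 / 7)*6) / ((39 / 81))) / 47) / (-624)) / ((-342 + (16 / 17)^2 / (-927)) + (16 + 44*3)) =7233381 / 2889775126238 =0.00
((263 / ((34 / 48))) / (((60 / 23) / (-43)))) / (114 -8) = -260107 / 4505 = -57.74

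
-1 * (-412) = 412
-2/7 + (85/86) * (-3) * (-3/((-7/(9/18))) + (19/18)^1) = -3658/903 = -4.05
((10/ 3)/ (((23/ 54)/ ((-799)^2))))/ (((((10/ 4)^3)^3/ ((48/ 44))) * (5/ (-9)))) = -1270836781056/ 494140625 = -2571.81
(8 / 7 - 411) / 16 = -2869 / 112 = -25.62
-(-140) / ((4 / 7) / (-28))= -6860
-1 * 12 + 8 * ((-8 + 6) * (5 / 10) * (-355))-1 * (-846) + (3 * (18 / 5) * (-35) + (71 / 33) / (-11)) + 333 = 1317256 / 363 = 3628.80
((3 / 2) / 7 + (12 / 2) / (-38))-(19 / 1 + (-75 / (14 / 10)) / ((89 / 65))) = 477779 / 23674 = 20.18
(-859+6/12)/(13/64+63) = -54944/4045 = -13.58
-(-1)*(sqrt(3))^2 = 3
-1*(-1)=1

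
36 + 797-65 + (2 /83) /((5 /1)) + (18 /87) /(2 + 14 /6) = 120165664 /156455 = 768.05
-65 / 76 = -0.86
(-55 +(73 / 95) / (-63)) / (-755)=329248 / 4518675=0.07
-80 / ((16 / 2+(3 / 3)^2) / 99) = -880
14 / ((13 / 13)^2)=14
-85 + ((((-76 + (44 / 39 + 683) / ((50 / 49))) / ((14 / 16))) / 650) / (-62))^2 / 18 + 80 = -425536247143635689 / 85107518163281250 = -5.00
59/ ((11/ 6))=32.18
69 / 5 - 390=-1881 / 5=-376.20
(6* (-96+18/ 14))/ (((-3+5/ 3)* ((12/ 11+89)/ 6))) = 196911/ 6937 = 28.39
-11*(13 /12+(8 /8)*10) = -1463 /12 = -121.92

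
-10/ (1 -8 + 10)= -10/ 3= -3.33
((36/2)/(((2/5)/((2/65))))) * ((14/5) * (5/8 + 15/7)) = 279/26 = 10.73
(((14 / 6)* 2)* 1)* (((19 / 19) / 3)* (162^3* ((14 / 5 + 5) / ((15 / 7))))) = 601827408 / 25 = 24073096.32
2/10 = 1/5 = 0.20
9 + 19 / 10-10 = 9 / 10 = 0.90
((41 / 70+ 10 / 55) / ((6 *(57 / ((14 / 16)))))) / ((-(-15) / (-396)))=-197 / 3800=-0.05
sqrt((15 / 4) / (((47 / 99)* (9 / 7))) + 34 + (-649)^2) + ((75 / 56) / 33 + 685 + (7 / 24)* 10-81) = 1121657 / 1848 + sqrt(3722086745) / 94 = 1255.99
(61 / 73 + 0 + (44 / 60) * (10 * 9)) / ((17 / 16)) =62.90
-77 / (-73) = 77 / 73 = 1.05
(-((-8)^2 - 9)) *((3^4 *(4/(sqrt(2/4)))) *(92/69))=-23760 *sqrt(2)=-33601.71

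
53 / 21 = 2.52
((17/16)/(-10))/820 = -17/131200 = -0.00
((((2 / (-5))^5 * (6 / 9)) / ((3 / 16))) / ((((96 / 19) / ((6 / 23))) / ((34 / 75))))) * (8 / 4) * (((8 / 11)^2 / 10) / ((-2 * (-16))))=-82688 / 29351953125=-0.00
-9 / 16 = -0.56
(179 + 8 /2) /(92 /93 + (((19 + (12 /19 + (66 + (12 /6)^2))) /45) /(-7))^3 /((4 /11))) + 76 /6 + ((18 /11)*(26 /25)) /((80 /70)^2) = 68754112315099354307 /324898969756587600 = 211.62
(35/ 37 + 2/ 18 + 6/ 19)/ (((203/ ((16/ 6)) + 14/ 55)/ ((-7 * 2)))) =-7643680/ 30375927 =-0.25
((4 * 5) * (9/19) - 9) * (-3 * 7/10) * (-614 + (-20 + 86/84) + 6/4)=119349/190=628.15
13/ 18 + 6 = 121/ 18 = 6.72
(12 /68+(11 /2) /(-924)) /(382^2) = 487 /416758944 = 0.00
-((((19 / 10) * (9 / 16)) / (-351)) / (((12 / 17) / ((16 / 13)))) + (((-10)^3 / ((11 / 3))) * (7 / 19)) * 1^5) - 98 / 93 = 39193557757 / 394182360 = 99.43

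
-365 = -365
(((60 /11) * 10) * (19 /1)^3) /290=411540 /319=1290.09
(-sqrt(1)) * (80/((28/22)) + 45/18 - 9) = -789/14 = -56.36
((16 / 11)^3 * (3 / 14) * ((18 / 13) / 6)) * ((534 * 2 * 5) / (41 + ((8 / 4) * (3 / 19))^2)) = 35532103680 / 1797072277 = 19.77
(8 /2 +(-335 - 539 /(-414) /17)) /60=-5.52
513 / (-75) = -171 / 25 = -6.84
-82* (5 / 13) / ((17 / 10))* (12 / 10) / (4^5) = -615 / 28288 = -0.02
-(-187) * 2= 374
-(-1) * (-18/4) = -9/2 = -4.50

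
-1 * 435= -435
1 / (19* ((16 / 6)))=3 / 152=0.02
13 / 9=1.44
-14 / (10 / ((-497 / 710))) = 49 / 50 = 0.98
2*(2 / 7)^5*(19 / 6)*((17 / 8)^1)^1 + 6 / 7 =44510 / 50421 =0.88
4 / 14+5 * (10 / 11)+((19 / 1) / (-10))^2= 64997 / 7700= 8.44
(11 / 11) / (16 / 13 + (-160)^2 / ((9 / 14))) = 117 / 4659344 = 0.00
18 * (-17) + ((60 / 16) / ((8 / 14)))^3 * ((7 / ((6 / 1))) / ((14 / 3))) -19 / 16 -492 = -11936263 / 16384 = -728.53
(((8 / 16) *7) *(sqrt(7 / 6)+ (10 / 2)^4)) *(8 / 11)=14 *sqrt(42) / 33+ 17500 / 11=1593.66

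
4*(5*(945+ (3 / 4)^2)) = 75645 / 4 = 18911.25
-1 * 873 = -873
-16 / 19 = -0.84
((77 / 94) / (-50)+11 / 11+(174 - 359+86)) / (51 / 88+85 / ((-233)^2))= -550213260366 / 3262057325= -168.67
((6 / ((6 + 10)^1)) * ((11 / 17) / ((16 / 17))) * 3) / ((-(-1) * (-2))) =-99 / 256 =-0.39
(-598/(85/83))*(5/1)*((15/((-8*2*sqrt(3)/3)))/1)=372255*sqrt(3)/136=4740.92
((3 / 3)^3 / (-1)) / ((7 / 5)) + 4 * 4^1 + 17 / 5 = 654 / 35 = 18.69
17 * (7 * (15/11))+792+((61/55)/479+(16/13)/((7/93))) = 970.63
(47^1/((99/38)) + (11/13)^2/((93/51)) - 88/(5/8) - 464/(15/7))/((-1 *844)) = 0.40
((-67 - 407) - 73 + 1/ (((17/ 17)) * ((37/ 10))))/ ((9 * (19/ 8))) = -25.58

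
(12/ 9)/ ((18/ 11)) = 22/ 27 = 0.81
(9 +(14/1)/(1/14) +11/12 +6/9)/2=2479/24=103.29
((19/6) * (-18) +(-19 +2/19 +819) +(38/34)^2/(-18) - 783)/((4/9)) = -3949975/43928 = -89.92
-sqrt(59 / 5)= -sqrt(295) / 5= -3.44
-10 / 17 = -0.59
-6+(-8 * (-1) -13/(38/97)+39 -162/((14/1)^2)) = 6.99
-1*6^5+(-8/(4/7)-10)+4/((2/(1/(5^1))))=-38998/5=-7799.60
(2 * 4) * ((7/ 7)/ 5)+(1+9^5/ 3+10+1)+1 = 98488/ 5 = 19697.60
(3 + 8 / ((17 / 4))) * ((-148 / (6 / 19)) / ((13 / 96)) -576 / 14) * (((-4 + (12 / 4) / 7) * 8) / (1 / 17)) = 5290220800 / 637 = 8304899.22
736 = 736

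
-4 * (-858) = 3432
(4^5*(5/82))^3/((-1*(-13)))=16777216000/895973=18725.14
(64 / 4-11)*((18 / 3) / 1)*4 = 120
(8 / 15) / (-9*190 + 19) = -8 / 25365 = -0.00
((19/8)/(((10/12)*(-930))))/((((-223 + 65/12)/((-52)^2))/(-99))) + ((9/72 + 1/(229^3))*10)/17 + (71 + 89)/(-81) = -759193952056468307/133847095979967300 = -5.67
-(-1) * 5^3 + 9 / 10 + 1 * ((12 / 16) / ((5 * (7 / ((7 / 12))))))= 125.91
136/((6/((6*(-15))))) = -2040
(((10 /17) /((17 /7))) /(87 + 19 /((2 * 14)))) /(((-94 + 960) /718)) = 140728 /61442267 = 0.00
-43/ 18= -2.39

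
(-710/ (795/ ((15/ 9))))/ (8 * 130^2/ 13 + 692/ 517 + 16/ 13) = -2385955/ 16674886818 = -0.00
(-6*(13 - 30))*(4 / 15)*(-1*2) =-272 / 5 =-54.40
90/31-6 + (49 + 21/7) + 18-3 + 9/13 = 64.60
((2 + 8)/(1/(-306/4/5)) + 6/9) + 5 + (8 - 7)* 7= -421/3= -140.33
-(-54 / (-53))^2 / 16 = -729 / 11236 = -0.06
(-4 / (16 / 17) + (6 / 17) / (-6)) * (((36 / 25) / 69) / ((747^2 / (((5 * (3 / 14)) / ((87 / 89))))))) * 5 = -26077 / 29527232238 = -0.00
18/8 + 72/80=63/20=3.15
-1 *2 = -2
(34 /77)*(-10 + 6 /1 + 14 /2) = 102 /77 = 1.32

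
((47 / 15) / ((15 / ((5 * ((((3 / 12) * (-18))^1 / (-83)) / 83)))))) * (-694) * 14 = -228326 / 34445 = -6.63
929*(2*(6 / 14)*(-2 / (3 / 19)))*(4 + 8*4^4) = -144879408 / 7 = -20697058.29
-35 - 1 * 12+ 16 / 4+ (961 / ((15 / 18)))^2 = 33245681 / 25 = 1329827.24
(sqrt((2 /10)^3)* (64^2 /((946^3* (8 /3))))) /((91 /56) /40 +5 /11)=4096* sqrt(5) /27947108035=0.00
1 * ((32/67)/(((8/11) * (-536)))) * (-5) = 0.01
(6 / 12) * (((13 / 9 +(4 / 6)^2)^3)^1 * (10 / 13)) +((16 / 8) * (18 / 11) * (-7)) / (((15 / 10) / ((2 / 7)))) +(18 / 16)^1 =-539225 / 833976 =-0.65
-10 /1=-10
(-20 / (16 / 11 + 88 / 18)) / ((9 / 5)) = -275 / 157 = -1.75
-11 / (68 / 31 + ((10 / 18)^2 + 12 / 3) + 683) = -0.02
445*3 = 1335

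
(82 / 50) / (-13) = -41 / 325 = -0.13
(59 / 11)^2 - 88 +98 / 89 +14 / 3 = -1727249 / 32307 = -53.46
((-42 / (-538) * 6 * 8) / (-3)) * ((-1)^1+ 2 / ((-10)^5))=1050021 / 840625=1.25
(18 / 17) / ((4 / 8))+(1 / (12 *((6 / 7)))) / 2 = 5303 / 2448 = 2.17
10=10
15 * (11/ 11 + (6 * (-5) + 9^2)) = 780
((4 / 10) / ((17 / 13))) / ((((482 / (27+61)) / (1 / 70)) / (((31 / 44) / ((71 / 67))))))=27001 / 50905225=0.00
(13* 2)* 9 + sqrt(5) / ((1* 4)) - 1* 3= sqrt(5) / 4 + 231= 231.56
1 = 1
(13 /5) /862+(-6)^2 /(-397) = -149999 /1711070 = -0.09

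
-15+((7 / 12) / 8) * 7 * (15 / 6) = -13.72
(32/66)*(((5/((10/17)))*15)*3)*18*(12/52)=110160/143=770.35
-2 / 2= -1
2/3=0.67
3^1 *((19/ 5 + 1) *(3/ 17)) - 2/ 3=478/ 255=1.87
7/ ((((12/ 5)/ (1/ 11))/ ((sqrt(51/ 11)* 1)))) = 35* sqrt(561)/ 1452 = 0.57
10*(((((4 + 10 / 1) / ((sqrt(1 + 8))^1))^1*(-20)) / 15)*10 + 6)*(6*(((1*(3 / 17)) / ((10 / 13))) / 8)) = -3289 / 34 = -96.74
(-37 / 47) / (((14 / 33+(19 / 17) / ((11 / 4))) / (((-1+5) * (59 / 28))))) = -1224663 / 153314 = -7.99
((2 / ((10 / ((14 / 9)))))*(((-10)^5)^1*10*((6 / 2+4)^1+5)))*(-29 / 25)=12992000 / 3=4330666.67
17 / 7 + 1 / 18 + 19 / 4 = 1823 / 252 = 7.23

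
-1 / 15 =-0.07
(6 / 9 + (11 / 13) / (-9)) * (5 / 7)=335 / 819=0.41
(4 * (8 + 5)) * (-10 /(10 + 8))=-260 /9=-28.89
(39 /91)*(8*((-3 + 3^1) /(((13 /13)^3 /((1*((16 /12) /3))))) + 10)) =240 /7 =34.29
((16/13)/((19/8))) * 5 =640/247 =2.59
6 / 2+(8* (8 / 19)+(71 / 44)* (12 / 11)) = 8.13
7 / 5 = 1.40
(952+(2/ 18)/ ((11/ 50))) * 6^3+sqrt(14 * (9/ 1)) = 3 * sqrt(14)+2263152/ 11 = 205752.32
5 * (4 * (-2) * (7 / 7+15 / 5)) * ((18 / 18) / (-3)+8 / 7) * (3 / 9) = -2720 / 63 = -43.17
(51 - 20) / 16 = 31 / 16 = 1.94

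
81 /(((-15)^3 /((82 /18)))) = -41 /375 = -0.11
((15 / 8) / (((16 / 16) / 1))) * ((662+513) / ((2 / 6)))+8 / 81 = 4282939 / 648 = 6609.47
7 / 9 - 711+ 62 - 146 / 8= -23993 / 36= -666.47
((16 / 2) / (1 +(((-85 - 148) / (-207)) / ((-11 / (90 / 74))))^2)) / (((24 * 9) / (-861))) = -25149328127 / 800869914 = -31.40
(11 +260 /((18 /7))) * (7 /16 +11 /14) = 138233 /1008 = 137.14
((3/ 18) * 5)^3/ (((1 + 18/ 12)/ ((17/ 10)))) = 85/ 216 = 0.39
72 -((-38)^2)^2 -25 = -2085089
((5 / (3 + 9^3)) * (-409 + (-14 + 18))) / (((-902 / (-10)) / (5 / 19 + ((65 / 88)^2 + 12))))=-6360616125 / 16191433984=-0.39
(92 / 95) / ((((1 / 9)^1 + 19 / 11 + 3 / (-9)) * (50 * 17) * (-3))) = -1518 / 6015875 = -0.00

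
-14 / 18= -7 / 9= -0.78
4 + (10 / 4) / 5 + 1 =11 / 2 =5.50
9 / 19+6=123 / 19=6.47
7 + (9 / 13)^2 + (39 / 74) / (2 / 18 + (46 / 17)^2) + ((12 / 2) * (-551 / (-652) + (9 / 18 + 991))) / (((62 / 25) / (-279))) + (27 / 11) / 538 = -156221873277589133141 / 233227759639732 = -669825.38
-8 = -8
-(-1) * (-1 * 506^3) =-129554216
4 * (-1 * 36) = -144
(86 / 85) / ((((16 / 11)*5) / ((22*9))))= 46827 / 1700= 27.55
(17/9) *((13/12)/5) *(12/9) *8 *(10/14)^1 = 1768/567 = 3.12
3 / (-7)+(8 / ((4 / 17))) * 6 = 1425 / 7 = 203.57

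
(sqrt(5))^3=5 * sqrt(5)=11.18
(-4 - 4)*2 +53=37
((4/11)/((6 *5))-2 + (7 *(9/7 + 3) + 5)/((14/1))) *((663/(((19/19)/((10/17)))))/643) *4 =8788/7073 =1.24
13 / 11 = 1.18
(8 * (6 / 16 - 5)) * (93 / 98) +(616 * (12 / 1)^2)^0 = -3343 / 98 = -34.11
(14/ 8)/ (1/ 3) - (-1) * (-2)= 13/ 4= 3.25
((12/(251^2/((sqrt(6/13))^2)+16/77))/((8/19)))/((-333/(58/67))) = -4466/8228205077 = -0.00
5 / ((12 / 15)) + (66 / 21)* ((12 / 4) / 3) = 263 / 28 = 9.39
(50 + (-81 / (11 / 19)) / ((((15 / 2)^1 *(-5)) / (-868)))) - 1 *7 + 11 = -875718 / 275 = -3184.43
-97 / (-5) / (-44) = -97 / 220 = -0.44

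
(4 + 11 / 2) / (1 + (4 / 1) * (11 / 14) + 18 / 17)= 2261 / 1238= 1.83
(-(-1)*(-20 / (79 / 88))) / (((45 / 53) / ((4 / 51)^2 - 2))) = 96750016 / 1849311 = 52.32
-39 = -39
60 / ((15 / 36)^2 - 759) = -0.08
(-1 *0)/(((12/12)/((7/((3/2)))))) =0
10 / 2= 5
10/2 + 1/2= 11/2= 5.50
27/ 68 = 0.40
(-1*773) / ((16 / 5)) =-3865 / 16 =-241.56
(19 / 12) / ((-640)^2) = 19 / 4915200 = 0.00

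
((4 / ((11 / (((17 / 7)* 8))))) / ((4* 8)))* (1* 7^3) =833 / 11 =75.73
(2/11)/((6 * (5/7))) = 7/165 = 0.04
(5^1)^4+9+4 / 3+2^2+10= 1948 / 3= 649.33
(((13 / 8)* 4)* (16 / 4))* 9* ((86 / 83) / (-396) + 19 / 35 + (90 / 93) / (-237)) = 9818286517 / 78257795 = 125.46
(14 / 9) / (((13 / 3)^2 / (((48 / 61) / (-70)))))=-48 / 51545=-0.00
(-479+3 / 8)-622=-8805 / 8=-1100.62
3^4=81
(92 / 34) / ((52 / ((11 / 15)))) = 253 / 6630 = 0.04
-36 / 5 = -7.20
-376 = -376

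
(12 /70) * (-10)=-12 /7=-1.71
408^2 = 166464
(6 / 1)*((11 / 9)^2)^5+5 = 49.63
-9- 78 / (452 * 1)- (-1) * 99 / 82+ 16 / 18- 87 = -3922702 / 41697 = -94.08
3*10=30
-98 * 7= -686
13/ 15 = 0.87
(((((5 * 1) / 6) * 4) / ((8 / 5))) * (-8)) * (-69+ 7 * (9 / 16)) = 8675 / 8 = 1084.38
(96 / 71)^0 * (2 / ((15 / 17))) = 34 / 15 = 2.27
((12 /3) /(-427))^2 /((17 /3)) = 48 /3099593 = 0.00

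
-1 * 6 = -6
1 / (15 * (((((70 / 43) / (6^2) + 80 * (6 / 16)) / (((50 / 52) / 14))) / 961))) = 123969 / 846482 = 0.15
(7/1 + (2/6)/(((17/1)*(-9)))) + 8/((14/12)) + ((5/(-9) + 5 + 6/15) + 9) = 444991/16065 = 27.70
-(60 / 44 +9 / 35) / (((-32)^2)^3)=-39 / 25836912640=-0.00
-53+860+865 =1672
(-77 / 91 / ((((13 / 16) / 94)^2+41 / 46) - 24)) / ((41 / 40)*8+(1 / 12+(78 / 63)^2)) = 152957521920 / 41005254814823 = 0.00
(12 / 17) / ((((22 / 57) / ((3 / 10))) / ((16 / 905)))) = 8208 / 846175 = 0.01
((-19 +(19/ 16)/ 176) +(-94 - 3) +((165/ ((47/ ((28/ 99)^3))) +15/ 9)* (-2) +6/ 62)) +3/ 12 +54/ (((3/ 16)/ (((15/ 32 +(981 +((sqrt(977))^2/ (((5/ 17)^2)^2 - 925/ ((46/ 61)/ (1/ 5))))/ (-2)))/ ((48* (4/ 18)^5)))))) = 225097640642089304172034459/ 20673078710210910720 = 10888443.07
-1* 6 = -6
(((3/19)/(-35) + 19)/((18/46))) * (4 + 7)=3195896/5985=533.98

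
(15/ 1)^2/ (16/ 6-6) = -135/ 2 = -67.50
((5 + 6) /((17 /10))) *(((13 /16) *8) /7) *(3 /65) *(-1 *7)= -33 /17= -1.94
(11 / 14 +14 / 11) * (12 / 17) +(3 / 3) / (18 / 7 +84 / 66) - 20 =-18.29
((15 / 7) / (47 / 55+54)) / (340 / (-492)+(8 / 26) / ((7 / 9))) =-1319175 / 9977219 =-0.13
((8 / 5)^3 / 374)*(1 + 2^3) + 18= 18.10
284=284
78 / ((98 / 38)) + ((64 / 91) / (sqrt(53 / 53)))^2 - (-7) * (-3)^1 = 80653 / 8281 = 9.74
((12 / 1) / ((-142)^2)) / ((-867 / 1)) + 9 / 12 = 0.75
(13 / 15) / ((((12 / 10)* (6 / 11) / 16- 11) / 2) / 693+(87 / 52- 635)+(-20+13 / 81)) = -30918888 / 23302412477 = -0.00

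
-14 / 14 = -1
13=13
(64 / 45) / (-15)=-64 / 675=-0.09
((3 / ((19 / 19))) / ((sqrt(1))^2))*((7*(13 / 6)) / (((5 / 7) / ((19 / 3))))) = 12103 / 30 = 403.43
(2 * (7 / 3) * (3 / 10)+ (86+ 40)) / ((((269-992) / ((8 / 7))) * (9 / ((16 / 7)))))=-1664 / 32535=-0.05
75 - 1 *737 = -662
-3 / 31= -0.10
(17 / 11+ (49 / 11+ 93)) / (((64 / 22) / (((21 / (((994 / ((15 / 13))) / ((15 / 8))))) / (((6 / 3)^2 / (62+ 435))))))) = 5145525 / 26624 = 193.27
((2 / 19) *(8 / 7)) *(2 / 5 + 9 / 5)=0.26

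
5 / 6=0.83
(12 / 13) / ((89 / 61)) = 732 / 1157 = 0.63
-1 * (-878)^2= -770884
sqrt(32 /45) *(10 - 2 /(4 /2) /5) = 196 *sqrt(10) /75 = 8.26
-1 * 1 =-1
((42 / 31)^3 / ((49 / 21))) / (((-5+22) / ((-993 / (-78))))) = 0.80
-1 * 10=-10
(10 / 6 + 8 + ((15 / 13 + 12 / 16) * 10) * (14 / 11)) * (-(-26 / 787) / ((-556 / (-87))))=19169 / 109393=0.18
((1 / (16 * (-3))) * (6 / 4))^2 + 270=276481 / 1024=270.00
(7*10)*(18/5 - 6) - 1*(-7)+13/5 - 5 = -817/5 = -163.40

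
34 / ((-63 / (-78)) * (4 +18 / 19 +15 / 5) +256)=16796 / 129635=0.13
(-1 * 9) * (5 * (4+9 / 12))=-855 / 4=-213.75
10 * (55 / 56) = 275 / 28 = 9.82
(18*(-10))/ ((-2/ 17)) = 1530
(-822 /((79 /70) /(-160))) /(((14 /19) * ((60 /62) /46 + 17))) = 1113563400 /119843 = 9291.85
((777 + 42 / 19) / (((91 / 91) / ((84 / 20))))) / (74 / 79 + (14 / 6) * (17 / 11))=162105867 / 225017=720.42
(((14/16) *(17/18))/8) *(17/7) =289/1152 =0.25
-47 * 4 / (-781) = 0.24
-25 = -25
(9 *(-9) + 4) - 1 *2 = -79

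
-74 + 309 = 235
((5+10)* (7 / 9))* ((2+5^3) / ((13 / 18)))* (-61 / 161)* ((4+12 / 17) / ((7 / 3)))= -55778400 / 35581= -1567.65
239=239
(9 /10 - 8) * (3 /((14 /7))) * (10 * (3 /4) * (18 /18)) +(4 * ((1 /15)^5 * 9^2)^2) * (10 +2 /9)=-505458981431 /6328125000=-79.87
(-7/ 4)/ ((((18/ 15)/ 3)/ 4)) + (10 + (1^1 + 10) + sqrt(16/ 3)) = 4 *sqrt(3)/ 3 + 7/ 2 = 5.81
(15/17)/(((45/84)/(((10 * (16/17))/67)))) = 0.23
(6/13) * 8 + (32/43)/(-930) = 959552/259935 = 3.69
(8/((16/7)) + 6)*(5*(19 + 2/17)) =30875/34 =908.09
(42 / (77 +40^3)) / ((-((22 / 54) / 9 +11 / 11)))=-1701 / 2712593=-0.00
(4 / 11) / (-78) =-2 / 429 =-0.00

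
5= 5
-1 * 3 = -3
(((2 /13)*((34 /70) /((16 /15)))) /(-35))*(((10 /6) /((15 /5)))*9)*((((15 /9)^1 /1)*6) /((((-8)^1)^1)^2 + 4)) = -15 /10192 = -0.00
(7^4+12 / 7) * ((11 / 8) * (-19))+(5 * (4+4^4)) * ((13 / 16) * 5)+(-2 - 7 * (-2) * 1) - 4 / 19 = -57477.87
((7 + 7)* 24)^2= 112896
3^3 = 27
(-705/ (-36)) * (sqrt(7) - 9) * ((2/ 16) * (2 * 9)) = -6345/ 16 + 705 * sqrt(7)/ 16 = -279.98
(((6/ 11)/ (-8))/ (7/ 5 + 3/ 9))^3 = -91125/ 1497193984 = -0.00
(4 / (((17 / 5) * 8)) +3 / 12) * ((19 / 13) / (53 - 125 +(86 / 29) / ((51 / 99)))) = -4959 / 566072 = -0.01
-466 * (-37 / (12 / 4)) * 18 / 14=51726 / 7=7389.43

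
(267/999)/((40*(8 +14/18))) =89/116920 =0.00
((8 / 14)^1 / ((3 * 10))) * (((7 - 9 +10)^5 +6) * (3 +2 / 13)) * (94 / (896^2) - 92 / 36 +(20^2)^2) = 55478773304271259 / 176117760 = 315009532.85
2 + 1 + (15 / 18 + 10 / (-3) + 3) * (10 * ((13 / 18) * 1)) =119 / 18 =6.61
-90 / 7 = -12.86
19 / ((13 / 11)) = 209 / 13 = 16.08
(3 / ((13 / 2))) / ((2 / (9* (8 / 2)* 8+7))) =885 / 13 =68.08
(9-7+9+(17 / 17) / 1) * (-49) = -588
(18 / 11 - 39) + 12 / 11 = -399 / 11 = -36.27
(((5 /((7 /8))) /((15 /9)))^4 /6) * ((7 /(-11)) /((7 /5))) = -276480 /26411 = -10.47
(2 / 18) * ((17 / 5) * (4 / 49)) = 68 / 2205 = 0.03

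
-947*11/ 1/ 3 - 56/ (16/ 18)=-10606/ 3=-3535.33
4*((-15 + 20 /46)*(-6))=8040 /23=349.57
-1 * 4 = -4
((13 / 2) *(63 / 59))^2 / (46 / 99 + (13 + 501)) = 9486477 / 101311024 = 0.09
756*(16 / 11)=12096 / 11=1099.64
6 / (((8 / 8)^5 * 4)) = 3 / 2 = 1.50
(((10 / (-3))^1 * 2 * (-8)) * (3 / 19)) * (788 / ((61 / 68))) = 8573440 / 1159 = 7397.27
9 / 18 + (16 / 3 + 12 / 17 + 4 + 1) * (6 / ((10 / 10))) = 2269 / 34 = 66.74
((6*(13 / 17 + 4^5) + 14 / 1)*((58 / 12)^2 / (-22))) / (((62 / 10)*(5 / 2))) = -2002421 / 4743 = -422.18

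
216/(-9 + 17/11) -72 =-100.98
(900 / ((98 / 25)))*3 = 33750 / 49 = 688.78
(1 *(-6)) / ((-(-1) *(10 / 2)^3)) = -6 / 125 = -0.05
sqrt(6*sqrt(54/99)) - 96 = -96+66^(3/4)/11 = -93.89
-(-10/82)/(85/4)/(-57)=-4/39729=-0.00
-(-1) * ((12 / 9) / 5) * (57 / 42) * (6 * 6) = 13.03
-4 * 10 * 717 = -28680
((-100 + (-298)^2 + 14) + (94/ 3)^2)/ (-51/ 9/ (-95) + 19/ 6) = 153386620/ 5517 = 27802.54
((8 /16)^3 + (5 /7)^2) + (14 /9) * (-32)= -173375 /3528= -49.14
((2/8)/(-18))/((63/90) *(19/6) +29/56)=-35/6891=-0.01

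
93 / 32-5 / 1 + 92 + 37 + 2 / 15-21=50899 / 480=106.04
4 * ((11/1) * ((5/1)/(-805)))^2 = 484/25921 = 0.02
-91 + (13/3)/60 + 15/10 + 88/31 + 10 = -427367/5580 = -76.59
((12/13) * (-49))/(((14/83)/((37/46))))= -64491/299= -215.69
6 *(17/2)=51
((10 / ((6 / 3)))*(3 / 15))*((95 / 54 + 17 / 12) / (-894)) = -343 / 96552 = -0.00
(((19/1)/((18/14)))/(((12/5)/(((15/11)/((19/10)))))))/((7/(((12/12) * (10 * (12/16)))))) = 625/132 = 4.73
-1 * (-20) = 20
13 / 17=0.76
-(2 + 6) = -8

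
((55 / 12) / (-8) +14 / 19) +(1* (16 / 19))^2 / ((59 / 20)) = 826699 / 2044704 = 0.40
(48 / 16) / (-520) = -0.01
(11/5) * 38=418/5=83.60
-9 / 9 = -1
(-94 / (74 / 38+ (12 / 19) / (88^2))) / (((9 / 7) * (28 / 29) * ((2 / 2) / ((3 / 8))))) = -3133537 / 214905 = -14.58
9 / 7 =1.29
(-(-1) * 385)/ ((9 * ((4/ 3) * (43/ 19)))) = 14.18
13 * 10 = 130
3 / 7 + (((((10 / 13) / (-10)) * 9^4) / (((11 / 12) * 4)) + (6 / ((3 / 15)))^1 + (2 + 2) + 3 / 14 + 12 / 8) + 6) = -95596 / 1001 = -95.50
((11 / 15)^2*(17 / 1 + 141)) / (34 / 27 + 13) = 5214 / 875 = 5.96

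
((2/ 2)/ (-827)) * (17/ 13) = -17/ 10751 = -0.00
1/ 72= 0.01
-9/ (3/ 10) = -30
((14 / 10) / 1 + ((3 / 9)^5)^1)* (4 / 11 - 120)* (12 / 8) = -1122548 / 4455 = -251.97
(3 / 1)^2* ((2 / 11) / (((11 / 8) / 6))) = 864 / 121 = 7.14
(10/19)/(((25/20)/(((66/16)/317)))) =33/6023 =0.01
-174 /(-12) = 29 /2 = 14.50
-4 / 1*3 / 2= -6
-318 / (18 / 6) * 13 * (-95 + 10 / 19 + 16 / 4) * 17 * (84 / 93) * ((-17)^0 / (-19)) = -1127540232 / 11191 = -100754.20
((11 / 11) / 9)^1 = 1 / 9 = 0.11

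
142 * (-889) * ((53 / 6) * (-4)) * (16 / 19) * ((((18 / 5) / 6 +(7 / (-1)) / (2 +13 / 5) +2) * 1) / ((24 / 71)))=235616662624 / 19665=11981523.65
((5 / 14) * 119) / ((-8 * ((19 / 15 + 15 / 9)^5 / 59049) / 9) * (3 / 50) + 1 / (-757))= -216393848651953125 / 7724782808794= -28012.94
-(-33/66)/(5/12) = 6/5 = 1.20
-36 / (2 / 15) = -270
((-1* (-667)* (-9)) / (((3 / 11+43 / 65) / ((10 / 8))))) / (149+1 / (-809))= -1157448435 / 21472192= -53.90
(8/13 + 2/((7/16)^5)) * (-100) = -2739743200/218491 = -12539.39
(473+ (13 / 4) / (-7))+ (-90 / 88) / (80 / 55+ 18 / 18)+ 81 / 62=308200 / 651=473.43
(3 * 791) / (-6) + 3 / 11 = -395.23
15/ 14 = 1.07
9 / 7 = 1.29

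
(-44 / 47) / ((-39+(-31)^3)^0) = -44 / 47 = -0.94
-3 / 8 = -0.38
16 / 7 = 2.29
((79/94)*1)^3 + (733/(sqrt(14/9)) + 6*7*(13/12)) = 38284611/830584 + 2199*sqrt(14)/14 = 633.80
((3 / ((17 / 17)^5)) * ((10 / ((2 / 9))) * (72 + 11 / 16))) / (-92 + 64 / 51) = -8007255 / 74048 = -108.14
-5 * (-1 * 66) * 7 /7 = 330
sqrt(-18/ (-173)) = 3 * sqrt(346)/ 173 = 0.32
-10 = -10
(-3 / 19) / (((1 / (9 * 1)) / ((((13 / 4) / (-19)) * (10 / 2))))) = 1755 / 1444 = 1.22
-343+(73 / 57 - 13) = -20219 / 57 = -354.72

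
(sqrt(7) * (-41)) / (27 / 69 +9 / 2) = -22.18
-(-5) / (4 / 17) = 85 / 4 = 21.25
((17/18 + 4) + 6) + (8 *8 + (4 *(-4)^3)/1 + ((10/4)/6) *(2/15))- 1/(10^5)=-181.00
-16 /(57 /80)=-1280 /57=-22.46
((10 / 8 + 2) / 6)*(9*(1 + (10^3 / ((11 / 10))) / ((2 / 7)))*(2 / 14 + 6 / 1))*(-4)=-58713447 / 154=-381256.15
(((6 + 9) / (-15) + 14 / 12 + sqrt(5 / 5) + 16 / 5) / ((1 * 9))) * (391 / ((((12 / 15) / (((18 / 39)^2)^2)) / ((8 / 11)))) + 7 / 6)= 4271039767 / 508957020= 8.39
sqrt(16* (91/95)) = 4* sqrt(8645)/95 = 3.91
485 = 485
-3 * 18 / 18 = -3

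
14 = 14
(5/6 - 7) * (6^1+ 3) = -111/2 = -55.50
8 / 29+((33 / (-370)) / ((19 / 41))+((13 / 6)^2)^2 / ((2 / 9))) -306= -6069513713 / 29357280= -206.75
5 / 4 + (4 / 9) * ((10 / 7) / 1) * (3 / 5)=137 / 84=1.63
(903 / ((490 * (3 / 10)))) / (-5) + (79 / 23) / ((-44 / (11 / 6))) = -26501 / 19320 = -1.37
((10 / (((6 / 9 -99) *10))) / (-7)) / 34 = 3 / 70210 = 0.00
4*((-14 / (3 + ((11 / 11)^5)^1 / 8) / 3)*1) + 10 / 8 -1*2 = -2017 / 300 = -6.72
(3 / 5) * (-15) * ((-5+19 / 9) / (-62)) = -13 / 31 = -0.42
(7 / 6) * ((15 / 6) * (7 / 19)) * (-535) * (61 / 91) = -1142225 / 2964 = -385.37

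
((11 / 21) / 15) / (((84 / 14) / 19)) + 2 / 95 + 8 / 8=40637 / 35910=1.13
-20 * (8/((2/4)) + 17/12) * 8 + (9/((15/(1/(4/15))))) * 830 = -5515/6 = -919.17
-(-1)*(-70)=-70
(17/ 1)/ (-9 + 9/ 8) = -136/ 63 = -2.16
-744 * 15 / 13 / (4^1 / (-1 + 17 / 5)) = -6696 / 13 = -515.08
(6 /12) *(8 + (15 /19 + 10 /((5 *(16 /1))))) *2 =8.91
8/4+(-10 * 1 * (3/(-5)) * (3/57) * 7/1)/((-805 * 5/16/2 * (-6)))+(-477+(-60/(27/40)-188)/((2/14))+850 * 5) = 180601463/98325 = 1836.78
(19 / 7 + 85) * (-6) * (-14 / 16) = 921 / 2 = 460.50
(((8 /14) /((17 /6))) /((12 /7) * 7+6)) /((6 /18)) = 4 /119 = 0.03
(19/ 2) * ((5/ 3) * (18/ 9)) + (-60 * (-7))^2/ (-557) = -285.03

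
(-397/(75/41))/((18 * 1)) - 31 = -58127/1350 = -43.06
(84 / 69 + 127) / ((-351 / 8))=-7864 / 2691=-2.92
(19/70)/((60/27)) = 171/1400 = 0.12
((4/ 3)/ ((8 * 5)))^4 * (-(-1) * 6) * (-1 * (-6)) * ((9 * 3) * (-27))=-0.03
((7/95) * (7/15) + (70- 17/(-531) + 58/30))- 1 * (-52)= 31275833/252225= 124.00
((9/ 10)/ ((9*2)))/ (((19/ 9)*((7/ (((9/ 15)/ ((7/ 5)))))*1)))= 27/ 18620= 0.00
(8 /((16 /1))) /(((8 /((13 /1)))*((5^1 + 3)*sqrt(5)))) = 13*sqrt(5) /640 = 0.05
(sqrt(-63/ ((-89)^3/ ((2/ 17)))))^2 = 126/ 11984473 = 0.00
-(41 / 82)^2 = -1 / 4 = -0.25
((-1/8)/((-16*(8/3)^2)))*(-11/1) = -99/8192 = -0.01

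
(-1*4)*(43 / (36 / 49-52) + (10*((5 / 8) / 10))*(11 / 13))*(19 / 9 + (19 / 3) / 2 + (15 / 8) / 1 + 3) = 7398451 / 587808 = 12.59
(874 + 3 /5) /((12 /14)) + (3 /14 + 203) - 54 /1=122806 /105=1169.58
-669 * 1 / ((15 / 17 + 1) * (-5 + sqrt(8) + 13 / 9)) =921213 * sqrt(2) / 6016 + 102357 / 376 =488.78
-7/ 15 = -0.47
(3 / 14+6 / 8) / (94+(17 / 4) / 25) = 225 / 21973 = 0.01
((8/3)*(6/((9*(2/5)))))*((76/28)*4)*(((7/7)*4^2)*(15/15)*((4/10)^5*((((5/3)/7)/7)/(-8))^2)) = 4864/34034175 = 0.00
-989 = -989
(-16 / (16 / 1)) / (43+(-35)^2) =-0.00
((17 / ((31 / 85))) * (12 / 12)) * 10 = 14450 / 31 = 466.13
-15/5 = -3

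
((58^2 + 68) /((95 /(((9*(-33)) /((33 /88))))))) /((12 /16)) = -3624192 /95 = -38149.39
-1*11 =-11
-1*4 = -4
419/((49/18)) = 7542/49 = 153.92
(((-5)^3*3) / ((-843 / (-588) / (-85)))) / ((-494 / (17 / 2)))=-26551875 / 69407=-382.55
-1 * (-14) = 14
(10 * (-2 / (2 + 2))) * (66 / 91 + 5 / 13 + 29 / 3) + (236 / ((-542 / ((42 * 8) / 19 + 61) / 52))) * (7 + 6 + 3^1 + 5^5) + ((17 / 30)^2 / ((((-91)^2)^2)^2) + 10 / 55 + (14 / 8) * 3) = -670709685239613202951666348427 / 119855848102175699063550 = -5595969.62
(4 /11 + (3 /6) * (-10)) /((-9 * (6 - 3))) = 17 /99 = 0.17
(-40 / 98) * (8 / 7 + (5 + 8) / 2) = -1070 / 343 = -3.12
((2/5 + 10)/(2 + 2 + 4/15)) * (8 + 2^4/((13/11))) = 52.50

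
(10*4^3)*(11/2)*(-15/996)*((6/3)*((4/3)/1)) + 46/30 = -174091/1245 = -139.83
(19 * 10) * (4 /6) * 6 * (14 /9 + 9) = 72200 /9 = 8022.22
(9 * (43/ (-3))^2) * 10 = 18490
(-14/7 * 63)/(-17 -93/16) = 2016/365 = 5.52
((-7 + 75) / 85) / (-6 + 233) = 4 / 1135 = 0.00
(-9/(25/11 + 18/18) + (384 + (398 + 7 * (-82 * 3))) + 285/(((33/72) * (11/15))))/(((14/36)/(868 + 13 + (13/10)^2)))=-36456774111/169400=-215211.18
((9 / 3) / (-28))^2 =9 / 784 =0.01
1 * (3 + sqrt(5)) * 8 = 8 * sqrt(5) + 24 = 41.89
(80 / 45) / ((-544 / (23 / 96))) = -23 / 29376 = -0.00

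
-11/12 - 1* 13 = -167/12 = -13.92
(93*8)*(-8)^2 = 47616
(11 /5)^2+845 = 21246 /25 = 849.84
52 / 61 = 0.85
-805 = -805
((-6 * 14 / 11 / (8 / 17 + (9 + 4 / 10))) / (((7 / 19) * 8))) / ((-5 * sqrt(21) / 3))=969 * sqrt(21) / 129206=0.03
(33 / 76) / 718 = 33 / 54568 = 0.00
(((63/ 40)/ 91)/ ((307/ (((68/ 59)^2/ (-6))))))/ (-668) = 867/ 46401521140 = 0.00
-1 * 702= -702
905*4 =3620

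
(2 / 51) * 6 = 4 / 17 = 0.24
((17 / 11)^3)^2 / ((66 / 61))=1472391709 / 116923026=12.59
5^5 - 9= 3116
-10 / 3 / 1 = -10 / 3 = -3.33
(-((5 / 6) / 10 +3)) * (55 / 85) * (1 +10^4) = -4070407 / 204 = -19952.98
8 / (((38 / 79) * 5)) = 316 / 95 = 3.33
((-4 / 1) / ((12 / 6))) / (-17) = 2 / 17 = 0.12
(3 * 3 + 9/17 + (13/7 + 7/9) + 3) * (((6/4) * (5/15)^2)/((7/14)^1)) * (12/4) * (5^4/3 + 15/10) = 20447419/6426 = 3181.98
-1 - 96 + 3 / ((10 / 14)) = -92.80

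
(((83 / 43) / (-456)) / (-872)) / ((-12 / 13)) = -1079 / 205178112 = -0.00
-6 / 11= -0.55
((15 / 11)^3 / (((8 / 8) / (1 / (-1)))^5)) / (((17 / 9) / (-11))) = 14.77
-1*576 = -576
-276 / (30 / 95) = -874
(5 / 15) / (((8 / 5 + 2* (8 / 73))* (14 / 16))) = 365 / 1743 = 0.21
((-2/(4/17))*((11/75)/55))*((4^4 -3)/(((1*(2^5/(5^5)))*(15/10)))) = -107525/288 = -373.35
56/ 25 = 2.24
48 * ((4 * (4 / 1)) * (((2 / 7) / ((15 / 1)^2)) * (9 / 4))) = 384 / 175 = 2.19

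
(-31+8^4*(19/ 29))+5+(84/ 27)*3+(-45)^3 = -7695853/ 87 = -88458.08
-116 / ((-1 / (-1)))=-116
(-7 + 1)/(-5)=6/5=1.20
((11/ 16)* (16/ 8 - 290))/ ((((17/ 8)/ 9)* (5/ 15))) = -42768/ 17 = -2515.76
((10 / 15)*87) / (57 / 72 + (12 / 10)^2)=25.99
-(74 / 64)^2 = -1369 / 1024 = -1.34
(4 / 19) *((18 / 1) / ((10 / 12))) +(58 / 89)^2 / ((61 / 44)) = 222795712 / 45902195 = 4.85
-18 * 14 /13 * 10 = -2520 /13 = -193.85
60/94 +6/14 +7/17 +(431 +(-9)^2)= 2871886/5593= 513.48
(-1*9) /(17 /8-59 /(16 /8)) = 24 /73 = 0.33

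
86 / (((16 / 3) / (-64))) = -1032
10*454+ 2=4542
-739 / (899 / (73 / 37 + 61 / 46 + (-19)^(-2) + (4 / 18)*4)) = -17125459631 / 4971288402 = -3.44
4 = 4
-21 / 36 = -7 / 12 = -0.58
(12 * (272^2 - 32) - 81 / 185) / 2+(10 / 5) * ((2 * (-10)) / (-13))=2134268467 / 4810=443714.86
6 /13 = 0.46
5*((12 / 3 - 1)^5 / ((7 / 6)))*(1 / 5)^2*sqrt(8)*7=824.77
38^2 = 1444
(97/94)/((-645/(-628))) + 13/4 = 515927/121260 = 4.25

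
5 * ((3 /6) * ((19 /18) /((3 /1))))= 95 /108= 0.88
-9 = -9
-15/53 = -0.28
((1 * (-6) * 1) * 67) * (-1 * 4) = 1608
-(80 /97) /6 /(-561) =40 /163251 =0.00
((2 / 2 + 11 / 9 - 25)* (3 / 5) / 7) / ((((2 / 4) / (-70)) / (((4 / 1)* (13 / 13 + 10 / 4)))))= 11480 / 3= 3826.67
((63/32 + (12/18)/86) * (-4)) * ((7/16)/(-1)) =57113/16512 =3.46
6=6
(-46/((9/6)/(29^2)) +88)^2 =5945643664/9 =660627073.78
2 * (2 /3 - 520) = -3116 /3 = -1038.67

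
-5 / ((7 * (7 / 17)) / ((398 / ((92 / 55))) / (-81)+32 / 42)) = 4823155 / 1278018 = 3.77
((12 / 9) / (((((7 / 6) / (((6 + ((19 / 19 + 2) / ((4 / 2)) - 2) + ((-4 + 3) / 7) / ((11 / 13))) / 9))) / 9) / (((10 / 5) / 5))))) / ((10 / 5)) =3284 / 2695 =1.22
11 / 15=0.73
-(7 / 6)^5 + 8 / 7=-55441 / 54432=-1.02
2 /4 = 1 /2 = 0.50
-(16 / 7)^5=-1048576 / 16807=-62.39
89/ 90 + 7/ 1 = 719/ 90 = 7.99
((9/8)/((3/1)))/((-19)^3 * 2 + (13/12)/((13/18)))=-3/109732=-0.00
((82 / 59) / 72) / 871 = 41 / 1850004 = 0.00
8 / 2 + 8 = 12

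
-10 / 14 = -5 / 7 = -0.71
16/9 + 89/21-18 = -755/63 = -11.98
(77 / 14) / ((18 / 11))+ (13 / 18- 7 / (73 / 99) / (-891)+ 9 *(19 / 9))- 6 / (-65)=3960683 / 170820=23.19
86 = 86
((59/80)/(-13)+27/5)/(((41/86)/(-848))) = -25328806/2665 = -9504.24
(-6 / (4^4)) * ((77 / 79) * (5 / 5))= -231 / 10112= -0.02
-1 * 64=-64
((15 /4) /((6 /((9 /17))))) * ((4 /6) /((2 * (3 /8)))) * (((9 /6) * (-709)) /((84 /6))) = -10635 /476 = -22.34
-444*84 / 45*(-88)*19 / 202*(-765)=-530050752 / 101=-5248027.25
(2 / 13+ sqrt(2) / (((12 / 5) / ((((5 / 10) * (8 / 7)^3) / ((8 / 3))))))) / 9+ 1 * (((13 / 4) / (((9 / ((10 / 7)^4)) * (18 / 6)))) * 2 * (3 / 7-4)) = -21024158 / 5899257+ 40 * sqrt(2) / 3087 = -3.55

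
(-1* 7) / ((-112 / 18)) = 9 / 8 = 1.12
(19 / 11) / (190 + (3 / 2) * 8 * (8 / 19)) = 361 / 40766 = 0.01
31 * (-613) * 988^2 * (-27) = 500840939664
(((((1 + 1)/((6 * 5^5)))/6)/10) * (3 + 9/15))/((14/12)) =3/546875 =0.00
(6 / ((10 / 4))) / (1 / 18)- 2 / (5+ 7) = 1291 / 30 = 43.03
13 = 13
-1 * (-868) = 868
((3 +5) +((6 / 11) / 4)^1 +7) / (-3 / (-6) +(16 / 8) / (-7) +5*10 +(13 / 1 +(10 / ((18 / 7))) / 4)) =41958 / 177925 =0.24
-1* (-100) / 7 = 100 / 7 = 14.29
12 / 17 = 0.71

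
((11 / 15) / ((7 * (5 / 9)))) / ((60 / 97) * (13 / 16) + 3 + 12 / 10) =0.04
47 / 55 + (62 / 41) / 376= 363981 / 423940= 0.86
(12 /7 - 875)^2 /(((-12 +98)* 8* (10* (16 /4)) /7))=37368769 /192640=193.98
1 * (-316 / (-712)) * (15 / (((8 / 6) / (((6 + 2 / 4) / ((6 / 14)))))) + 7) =78.83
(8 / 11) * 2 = 16 / 11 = 1.45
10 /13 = 0.77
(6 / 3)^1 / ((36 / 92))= 46 / 9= 5.11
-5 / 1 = -5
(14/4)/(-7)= -1/2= -0.50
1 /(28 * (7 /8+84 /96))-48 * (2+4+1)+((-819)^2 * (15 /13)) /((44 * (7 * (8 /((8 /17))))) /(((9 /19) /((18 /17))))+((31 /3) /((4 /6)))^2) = -634857571 /2341073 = -271.18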